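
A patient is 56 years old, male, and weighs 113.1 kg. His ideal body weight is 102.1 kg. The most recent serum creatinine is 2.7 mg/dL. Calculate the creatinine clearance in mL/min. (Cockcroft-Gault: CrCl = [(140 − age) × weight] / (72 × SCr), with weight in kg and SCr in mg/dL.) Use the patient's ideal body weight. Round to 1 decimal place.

44.1 mL/min

CrCl = (140 − 56) × 102.1 / (72 × 2.7) = 8576.4 / 194.40 ≈ 44.1 mL/min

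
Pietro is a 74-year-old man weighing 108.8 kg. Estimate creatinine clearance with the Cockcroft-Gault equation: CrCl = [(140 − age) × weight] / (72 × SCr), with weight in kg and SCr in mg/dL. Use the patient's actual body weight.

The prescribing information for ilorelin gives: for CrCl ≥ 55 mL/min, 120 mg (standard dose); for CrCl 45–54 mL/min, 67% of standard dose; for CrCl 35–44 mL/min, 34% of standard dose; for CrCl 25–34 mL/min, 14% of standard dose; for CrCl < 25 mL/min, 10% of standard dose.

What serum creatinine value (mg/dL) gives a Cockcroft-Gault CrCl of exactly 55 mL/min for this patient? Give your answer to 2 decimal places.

1.81 mg/dL

Standard dose requires CrCl ≥ 55 mL/min.
Set (140 − 74) × 108.8 / (72 × SCr) = 55
SCr = (140 − 74) × 108.8 / (72 × 55) = 1.813 mg/dL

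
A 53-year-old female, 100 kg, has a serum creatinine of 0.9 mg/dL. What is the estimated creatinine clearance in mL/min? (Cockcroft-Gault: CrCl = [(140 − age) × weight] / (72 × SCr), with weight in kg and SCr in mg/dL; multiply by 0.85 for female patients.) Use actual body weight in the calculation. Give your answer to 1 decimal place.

CrCl = (140 − 53) × 100 / (72 × 0.9) × 0.85 = 8700.0 / 64.80 × 0.85 ≈ 114.1 mL/min

114.1 mL/min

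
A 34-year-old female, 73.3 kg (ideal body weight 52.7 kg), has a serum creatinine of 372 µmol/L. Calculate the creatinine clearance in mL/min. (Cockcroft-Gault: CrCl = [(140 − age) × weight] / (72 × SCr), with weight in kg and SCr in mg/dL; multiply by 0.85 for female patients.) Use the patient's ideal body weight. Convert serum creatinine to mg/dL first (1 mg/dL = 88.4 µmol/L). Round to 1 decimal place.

15.7 mL/min

SCr = 372 / 88.4 = 4.208 mg/dL
CrCl = (140 − 34) × 52.7 / (72 × 4.208) × 0.85 = 5586.2 / 302.98 × 0.85 ≈ 15.7 mL/min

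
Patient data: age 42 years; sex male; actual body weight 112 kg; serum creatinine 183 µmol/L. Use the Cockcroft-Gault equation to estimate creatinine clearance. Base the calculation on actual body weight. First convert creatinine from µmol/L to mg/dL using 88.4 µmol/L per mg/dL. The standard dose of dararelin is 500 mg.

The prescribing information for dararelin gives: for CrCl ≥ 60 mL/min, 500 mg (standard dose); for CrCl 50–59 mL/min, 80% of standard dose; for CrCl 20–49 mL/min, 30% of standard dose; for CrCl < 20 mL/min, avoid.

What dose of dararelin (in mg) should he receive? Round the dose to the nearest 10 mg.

500 mg

SCr = 183 / 88.4 = 2.07 mg/dL
CrCl = (140 − 42) × 112 / (72 × 2.07) = 10976.0 / 149.04 ≈ 73.6 mL/min
CrCl ≈ 74 mL/min → bracket ≥ 60 mL/min.
100% of 500 mg = 500 mg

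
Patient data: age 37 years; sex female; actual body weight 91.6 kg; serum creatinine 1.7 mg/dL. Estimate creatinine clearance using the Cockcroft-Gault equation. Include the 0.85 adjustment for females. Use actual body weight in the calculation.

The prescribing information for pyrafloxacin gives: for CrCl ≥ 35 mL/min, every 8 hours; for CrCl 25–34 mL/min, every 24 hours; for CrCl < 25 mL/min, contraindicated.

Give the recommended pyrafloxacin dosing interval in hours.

every 8 hours

CrCl = (140 − 37) × 91.6 / (72 × 1.7) × 0.85 = 9434.8 / 122.40 × 0.85 ≈ 65.5 mL/min
CrCl ≈ 66 mL/min → bracket ≥ 35 mL/min → every 8 hours.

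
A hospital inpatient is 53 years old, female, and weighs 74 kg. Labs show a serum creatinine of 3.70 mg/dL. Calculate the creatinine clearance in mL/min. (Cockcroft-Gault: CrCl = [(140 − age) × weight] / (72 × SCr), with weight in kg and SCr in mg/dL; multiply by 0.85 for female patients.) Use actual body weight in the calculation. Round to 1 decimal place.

CrCl = (140 − 53) × 74 / (72 × 3.7) × 0.85 = 6438.0 / 266.40 × 0.85 ≈ 20.5 mL/min

20.5 mL/min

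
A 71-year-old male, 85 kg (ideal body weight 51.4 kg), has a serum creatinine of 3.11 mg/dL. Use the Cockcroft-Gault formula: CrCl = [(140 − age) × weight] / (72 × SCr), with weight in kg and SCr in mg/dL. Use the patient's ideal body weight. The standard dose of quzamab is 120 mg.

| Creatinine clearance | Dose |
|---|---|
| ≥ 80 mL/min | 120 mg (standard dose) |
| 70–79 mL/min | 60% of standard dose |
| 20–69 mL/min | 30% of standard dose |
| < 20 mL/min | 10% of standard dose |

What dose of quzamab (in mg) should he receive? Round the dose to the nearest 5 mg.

CrCl = (140 − 71) × 51.4 / (72 × 3.11) = 3546.6 / 223.92 ≈ 15.8 mL/min
CrCl ≈ 16 mL/min → bracket < 20 mL/min.
10% of 120 mg = 12 mg → 10 mg

10 mg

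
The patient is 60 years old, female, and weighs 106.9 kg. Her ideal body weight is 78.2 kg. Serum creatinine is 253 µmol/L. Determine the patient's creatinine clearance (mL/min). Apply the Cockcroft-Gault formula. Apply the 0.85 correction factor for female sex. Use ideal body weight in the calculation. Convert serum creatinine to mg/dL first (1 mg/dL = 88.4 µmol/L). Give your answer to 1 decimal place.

SCr = 253 / 88.4 = 2.862 mg/dL
CrCl = (140 − 60) × 78.2 / (72 × 2.862) × 0.85 = 6256.0 / 206.06 × 0.85 ≈ 25.8 mL/min

25.8 mL/min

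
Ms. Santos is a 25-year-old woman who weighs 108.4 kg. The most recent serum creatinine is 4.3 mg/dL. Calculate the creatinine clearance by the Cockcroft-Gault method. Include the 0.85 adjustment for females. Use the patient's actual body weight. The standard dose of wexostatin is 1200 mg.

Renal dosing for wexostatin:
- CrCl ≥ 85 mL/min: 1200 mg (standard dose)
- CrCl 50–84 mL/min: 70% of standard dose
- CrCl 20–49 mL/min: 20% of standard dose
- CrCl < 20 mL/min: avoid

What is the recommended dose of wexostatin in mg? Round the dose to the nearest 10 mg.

CrCl = (140 − 25) × 108.4 / (72 × 4.3) × 0.85 = 12466.0 / 309.60 × 0.85 ≈ 34.2 mL/min
CrCl ≈ 34 mL/min → bracket 20–49 mL/min.
20% of 1200 mg = 240 mg

240 mg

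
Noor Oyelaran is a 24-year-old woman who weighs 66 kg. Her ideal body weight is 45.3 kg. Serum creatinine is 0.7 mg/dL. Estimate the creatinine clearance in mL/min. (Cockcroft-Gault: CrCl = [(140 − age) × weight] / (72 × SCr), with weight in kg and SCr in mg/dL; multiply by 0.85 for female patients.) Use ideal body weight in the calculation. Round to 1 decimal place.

88.6 mL/min

CrCl = (140 − 24) × 45.3 / (72 × 0.7) × 0.85 = 5254.8 / 50.40 × 0.85 ≈ 88.6 mL/min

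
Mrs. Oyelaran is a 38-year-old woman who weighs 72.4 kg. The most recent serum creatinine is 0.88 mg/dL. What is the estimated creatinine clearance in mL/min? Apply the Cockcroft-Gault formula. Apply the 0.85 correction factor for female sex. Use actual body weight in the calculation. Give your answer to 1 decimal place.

CrCl = (140 − 38) × 72.4 / (72 × 0.88) × 0.85 = 7384.8 / 63.36 × 0.85 ≈ 99.1 mL/min

99.1 mL/min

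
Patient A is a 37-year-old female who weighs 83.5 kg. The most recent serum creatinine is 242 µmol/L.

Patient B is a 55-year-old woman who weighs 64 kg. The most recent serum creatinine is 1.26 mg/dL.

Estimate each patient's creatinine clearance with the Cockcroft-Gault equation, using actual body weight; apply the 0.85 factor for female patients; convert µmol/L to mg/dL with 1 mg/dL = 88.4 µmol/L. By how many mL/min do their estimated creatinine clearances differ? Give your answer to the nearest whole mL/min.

14 mL/min

Patient A: SCr = 242 / 88.4 = 2.738 mg/dL
Patient A: CrCl = (140 − 37) × 83.5 / (72 × 2.738) × 0.85 = 8600.5 / 197.14 × 0.85 ≈ 37.1 mL/min
Patient B: CrCl = (140 − 55) × 64 / (72 × 1.26) × 0.85 = 5440.0 / 90.72 × 0.85 ≈ 51.0 mL/min
|37.1 − 51.0| = 13.9 mL/min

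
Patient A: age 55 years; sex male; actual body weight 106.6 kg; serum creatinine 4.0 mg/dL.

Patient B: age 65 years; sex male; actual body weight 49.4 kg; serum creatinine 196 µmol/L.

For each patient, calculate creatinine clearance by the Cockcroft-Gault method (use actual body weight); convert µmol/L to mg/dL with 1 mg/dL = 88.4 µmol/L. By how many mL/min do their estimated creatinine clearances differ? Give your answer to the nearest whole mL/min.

8 mL/min

Patient A: CrCl = (140 − 55) × 106.6 / (72 × 4) = 9061.0 / 288.00 ≈ 31.5 mL/min
Patient B: SCr = 196 / 88.4 = 2.217 mg/dL
Patient B: CrCl = (140 − 65) × 49.4 / (72 × 2.217) = 3705.0 / 159.62 ≈ 23.2 mL/min
|31.5 − 23.2| = 8.3 mL/min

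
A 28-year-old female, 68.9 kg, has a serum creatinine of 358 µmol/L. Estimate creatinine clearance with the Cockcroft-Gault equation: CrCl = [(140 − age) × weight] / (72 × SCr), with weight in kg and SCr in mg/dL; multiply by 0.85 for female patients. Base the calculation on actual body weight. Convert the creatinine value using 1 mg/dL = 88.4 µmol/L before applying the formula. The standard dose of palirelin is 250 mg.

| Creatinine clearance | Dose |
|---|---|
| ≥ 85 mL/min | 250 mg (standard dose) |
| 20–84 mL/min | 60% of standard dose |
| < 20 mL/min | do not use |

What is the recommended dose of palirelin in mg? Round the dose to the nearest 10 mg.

150 mg

SCr = 358 / 88.4 = 4.05 mg/dL
CrCl = (140 − 28) × 68.9 / (72 × 4.05) × 0.85 = 7716.8 / 291.60 × 0.85 ≈ 22.5 mL/min
CrCl ≈ 22 mL/min → bracket 20–84 mL/min.
60% of 250 mg = 150 mg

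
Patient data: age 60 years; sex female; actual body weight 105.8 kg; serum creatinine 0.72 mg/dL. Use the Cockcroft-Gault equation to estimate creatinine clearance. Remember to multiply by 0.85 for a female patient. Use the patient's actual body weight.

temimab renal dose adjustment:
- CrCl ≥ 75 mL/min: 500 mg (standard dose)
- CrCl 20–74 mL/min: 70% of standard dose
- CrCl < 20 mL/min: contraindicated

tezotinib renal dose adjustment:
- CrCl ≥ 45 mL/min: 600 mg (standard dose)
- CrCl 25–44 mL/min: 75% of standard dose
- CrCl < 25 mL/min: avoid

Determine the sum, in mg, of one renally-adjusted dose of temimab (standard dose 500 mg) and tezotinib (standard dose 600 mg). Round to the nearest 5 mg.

1100 mg

CrCl = (140 − 60) × 105.8 / (72 × 0.72) × 0.85 = 8464.0 / 51.84 × 0.85 ≈ 138.8 mL/min
CrCl ≈ 139 mL/min.
temimab: ≥ 75 mL/min → 100% of 500 mg = 500 mg.
tezotinib: ≥ 45 mL/min → 100% of 600 mg = 600 mg.
Total = 500 + 600 = 1100 mg.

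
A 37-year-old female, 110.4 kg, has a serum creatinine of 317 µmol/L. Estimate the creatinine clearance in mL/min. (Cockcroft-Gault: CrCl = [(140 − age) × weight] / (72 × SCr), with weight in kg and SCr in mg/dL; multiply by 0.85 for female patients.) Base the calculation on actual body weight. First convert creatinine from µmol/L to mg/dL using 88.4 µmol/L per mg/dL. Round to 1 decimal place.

37.4 mL/min

SCr = 317 / 88.4 = 3.586 mg/dL
CrCl = (140 − 37) × 110.4 / (72 × 3.586) × 0.85 = 11371.2 / 258.19 × 0.85 ≈ 37.4 mL/min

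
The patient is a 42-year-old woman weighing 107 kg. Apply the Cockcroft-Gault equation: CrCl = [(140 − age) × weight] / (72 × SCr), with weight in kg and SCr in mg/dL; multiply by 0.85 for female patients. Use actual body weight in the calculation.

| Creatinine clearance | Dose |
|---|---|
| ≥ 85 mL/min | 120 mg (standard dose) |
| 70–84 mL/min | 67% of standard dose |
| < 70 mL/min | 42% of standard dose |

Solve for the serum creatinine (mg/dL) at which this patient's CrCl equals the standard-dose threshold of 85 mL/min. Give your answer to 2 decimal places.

1.46 mg/dL

Standard dose requires CrCl ≥ 85 mL/min.
Set (140 − 42) × 107 × 0.85 / (72 × SCr) = 85
SCr = (140 − 42) × 107 × 0.85 / (72 × 85) = 1.456 mg/dL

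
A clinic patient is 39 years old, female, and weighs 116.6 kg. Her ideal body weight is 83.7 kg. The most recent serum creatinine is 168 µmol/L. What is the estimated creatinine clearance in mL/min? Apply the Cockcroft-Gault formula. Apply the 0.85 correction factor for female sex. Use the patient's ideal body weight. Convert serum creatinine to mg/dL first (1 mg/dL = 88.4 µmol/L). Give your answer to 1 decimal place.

SCr = 168 / 88.4 = 1.9 mg/dL
CrCl = (140 − 39) × 83.7 / (72 × 1.9) × 0.85 = 8453.7 / 136.80 × 0.85 ≈ 52.5 mL/min

52.5 mL/min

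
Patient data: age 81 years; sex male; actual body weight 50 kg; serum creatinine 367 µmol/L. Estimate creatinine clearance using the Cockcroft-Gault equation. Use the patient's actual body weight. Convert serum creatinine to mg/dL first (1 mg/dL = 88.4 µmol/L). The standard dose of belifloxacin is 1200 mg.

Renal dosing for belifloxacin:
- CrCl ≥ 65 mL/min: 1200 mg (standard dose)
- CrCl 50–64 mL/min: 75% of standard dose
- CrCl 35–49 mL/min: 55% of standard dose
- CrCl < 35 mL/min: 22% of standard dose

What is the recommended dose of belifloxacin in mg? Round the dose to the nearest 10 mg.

SCr = 367 / 88.4 = 4.152 mg/dL
CrCl = (140 − 81) × 50 / (72 × 4.152) = 2950.0 / 298.94 ≈ 9.9 mL/min
CrCl ≈ 10 mL/min → bracket < 35 mL/min.
22% of 1200 mg = 264 mg → 260 mg

260 mg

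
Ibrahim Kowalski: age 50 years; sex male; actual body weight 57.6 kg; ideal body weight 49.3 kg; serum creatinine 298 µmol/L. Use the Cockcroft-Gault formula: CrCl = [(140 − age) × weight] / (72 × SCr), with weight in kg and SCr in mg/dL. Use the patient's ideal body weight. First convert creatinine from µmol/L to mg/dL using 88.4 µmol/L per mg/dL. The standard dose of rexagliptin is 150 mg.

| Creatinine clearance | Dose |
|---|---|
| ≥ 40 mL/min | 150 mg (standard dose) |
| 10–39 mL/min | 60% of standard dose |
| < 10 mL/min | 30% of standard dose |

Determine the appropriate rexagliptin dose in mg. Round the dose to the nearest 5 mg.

SCr = 298 / 88.4 = 3.371 mg/dL
CrCl = (140 − 50) × 49.3 / (72 × 3.371) = 4437.0 / 242.71 ≈ 18.3 mL/min
CrCl ≈ 18 mL/min → bracket 10–39 mL/min.
60% of 150 mg = 90 mg

90 mg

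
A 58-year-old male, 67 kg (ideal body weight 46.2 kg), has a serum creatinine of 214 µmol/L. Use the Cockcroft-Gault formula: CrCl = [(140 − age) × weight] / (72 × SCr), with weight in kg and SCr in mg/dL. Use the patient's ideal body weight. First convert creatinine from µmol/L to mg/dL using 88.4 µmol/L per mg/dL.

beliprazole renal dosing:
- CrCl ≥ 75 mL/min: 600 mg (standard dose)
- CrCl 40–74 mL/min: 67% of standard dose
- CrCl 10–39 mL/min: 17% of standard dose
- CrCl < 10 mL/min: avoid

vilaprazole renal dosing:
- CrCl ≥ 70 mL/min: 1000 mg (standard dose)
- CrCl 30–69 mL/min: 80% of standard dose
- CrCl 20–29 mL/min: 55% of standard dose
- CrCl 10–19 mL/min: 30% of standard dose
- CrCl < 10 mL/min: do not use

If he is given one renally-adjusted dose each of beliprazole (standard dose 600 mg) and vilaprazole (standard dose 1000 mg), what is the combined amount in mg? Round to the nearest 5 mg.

SCr = 214 / 88.4 = 2.421 mg/dL
CrCl = (140 − 58) × 46.2 / (72 × 2.421) = 3788.4 / 174.31 ≈ 21.7 mL/min
CrCl ≈ 22 mL/min.
beliprazole: 10–39 mL/min → 17% of 600 mg = 102 mg.
vilaprazole: 20–29 mL/min → 55% of 1000 mg = 550 mg.
Total = 102 + 550 = 652 mg.

650 mg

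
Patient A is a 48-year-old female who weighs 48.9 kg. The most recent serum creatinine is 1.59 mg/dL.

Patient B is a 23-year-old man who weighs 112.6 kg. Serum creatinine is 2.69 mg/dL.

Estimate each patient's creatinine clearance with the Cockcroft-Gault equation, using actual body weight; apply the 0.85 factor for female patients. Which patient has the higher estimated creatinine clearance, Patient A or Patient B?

Patient A: CrCl = (140 − 48) × 48.9 / (72 × 1.59) × 0.85 = 4498.8 / 114.48 × 0.85 ≈ 33.4 mL/min
Patient B: CrCl = (140 − 23) × 112.6 / (72 × 2.69) = 13174.2 / 193.68 ≈ 68.0 mL/min
33.4 vs 68.0 mL/min → Patient B is higher.

Patient B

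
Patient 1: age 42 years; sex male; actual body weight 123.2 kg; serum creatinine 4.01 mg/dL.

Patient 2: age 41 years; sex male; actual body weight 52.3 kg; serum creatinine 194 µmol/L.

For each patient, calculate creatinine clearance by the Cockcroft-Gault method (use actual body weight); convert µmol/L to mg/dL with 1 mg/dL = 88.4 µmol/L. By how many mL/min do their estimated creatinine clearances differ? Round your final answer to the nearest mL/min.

9 mL/min

Patient 1: CrCl = (140 − 42) × 123.2 / (72 × 4.01) = 12073.6 / 288.72 ≈ 41.8 mL/min
Patient 2: SCr = 194 / 88.4 = 2.195 mg/dL
Patient 2: CrCl = (140 − 41) × 52.3 / (72 × 2.195) = 5177.7 / 158.04 ≈ 32.8 mL/min
|41.8 − 32.8| = 9.0 mL/min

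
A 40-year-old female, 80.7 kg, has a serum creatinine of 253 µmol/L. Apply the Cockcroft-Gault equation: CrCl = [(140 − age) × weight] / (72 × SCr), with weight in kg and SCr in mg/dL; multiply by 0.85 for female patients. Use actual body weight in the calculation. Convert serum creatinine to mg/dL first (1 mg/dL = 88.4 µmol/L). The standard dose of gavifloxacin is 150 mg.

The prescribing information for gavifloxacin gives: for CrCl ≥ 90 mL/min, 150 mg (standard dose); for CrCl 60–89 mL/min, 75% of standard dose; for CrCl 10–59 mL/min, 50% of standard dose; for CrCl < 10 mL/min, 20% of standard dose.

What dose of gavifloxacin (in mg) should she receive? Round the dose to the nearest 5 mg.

SCr = 253 / 88.4 = 2.862 mg/dL
CrCl = (140 − 40) × 80.7 / (72 × 2.862) × 0.85 = 8070.0 / 206.06 × 0.85 ≈ 33.3 mL/min
CrCl ≈ 33 mL/min → bracket 10–59 mL/min.
50% of 150 mg = 75 mg

75 mg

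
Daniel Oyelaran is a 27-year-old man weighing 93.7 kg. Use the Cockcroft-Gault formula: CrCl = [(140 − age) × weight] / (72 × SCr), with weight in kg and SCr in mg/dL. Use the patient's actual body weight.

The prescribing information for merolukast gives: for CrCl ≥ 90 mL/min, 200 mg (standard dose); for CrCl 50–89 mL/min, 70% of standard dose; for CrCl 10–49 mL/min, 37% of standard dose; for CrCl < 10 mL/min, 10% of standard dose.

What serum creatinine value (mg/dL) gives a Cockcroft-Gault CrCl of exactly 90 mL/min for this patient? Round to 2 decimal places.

Standard dose requires CrCl ≥ 90 mL/min.
Set (140 − 27) × 93.7 / (72 × SCr) = 90
SCr = (140 − 27) × 93.7 / (72 × 90) = 1.634 mg/dL

1.63 mg/dL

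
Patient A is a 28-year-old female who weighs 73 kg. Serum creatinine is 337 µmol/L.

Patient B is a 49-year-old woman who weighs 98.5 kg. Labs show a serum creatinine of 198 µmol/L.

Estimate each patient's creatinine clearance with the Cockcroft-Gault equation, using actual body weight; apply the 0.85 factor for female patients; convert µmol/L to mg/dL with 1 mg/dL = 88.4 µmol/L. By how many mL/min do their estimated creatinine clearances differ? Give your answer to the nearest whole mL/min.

22 mL/min

Patient A: SCr = 337 / 88.4 = 3.812 mg/dL
Patient A: CrCl = (140 − 28) × 73 / (72 × 3.812) × 0.85 = 8176.0 / 274.46 × 0.85 ≈ 25.3 mL/min
Patient B: SCr = 198 / 88.4 = 2.24 mg/dL
Patient B: CrCl = (140 − 49) × 98.5 / (72 × 2.24) × 0.85 = 8963.5 / 161.28 × 0.85 ≈ 47.2 mL/min
|25.3 − 47.2| = 21.9 mL/min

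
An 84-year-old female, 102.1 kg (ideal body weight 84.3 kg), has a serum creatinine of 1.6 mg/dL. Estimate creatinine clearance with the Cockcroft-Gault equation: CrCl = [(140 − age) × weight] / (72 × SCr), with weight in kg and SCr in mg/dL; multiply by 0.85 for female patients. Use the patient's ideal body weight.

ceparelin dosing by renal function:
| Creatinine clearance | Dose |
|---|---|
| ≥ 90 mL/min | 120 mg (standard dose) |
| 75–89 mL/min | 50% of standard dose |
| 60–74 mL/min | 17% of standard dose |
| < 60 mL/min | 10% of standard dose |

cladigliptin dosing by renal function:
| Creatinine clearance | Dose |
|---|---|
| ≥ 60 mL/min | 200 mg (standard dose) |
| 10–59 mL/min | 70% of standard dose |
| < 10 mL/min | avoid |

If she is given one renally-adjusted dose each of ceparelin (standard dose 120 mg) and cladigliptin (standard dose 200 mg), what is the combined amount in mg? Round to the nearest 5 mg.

CrCl = (140 − 84) × 84.3 / (72 × 1.6) × 0.85 = 4720.8 / 115.20 × 0.85 ≈ 34.8 mL/min
CrCl ≈ 35 mL/min.
ceparelin: < 60 mL/min → 10% of 120 mg = 12 mg.
cladigliptin: 10–59 mL/min → 70% of 200 mg = 140 mg.
Total = 12 + 140 = 152 mg.

150 mg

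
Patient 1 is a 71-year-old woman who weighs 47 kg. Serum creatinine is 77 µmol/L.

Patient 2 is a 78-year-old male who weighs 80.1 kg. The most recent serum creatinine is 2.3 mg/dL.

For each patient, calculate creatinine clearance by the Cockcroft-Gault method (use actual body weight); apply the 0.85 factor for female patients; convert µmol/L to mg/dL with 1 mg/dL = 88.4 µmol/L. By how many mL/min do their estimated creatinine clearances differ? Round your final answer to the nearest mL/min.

14 mL/min

Patient 1: SCr = 77 / 88.4 = 0.871 mg/dL
Patient 1: CrCl = (140 − 71) × 47 / (72 × 0.871) × 0.85 = 3243.0 / 62.71 × 0.85 ≈ 44.0 mL/min
Patient 2: CrCl = (140 − 78) × 80.1 / (72 × 2.3) = 4966.2 / 165.60 ≈ 30.0 mL/min
|44.0 − 30.0| = 14.0 mL/min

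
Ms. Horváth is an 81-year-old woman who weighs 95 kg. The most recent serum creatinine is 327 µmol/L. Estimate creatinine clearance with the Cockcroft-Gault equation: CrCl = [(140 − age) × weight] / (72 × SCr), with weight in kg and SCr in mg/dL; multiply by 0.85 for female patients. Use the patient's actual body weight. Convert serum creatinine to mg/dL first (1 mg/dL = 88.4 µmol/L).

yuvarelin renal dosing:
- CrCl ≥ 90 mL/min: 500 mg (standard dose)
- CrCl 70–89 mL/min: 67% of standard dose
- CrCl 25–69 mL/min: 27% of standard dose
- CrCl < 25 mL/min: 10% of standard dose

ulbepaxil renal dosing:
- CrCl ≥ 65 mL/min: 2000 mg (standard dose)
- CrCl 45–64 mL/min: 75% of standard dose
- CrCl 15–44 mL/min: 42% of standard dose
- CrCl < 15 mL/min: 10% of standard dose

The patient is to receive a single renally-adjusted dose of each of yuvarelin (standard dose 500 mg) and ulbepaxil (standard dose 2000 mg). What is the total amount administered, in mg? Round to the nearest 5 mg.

890 mg

SCr = 327 / 88.4 = 3.699 mg/dL
CrCl = (140 − 81) × 95 / (72 × 3.699) × 0.85 = 5605.0 / 266.33 × 0.85 ≈ 17.9 mL/min
CrCl ≈ 18 mL/min.
yuvarelin: < 25 mL/min → 10% of 500 mg = 50 mg.
ulbepaxil: 15–44 mL/min → 42% of 2000 mg = 840 mg.
Total = 50 + 840 = 890 mg.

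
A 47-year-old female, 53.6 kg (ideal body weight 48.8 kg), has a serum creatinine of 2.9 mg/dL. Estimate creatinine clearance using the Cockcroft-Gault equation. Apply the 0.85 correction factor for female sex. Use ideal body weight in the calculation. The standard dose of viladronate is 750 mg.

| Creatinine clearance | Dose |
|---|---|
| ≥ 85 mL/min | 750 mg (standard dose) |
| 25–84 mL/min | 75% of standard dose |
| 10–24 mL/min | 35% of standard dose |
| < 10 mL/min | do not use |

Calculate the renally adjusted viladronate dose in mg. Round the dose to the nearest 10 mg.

260 mg

CrCl = (140 − 47) × 48.8 / (72 × 2.9) × 0.85 = 4538.4 / 208.80 × 0.85 ≈ 18.5 mL/min
CrCl ≈ 18 mL/min → bracket 10–24 mL/min.
35% of 750 mg = 262.5 mg → 260 mg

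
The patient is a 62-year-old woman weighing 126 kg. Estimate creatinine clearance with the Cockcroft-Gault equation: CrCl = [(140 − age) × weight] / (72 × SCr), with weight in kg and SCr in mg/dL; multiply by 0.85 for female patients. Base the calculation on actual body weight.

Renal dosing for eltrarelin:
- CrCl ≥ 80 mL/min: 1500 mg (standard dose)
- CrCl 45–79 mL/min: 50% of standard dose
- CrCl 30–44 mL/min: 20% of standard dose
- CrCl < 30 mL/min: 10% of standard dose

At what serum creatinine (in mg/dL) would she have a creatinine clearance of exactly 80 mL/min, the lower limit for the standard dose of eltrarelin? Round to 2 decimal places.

1.45 mg/dL

Standard dose requires CrCl ≥ 80 mL/min.
Set (140 − 62) × 126 × 0.85 / (72 × SCr) = 80
SCr = (140 − 62) × 126 × 0.85 / (72 × 80) = 1.450 mg/dL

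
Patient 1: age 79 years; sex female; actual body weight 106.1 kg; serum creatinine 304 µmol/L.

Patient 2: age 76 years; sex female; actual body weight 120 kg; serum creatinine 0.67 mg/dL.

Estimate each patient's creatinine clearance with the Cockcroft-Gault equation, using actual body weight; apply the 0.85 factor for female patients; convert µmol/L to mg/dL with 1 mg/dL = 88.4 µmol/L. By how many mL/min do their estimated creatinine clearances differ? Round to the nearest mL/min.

113 mL/min

Patient 1: SCr = 304 / 88.4 = 3.439 mg/dL
Patient 1: CrCl = (140 − 79) × 106.1 / (72 × 3.439) × 0.85 = 6472.1 / 247.61 × 0.85 ≈ 22.2 mL/min
Patient 2: CrCl = (140 − 76) × 120 / (72 × 0.67) × 0.85 = 7680.0 / 48.24 × 0.85 ≈ 135.3 mL/min
|22.2 − 135.3| = 113.1 mL/min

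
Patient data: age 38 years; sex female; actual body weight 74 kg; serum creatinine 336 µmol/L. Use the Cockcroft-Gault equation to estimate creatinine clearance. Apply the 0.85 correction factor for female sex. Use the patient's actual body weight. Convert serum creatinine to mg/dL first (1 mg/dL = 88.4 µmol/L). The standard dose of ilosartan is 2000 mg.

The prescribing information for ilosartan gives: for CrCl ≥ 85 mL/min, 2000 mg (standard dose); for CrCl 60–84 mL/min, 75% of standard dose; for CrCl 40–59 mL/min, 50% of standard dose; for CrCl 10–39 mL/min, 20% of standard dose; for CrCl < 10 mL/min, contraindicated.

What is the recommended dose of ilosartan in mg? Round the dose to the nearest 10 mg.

400 mg

SCr = 336 / 88.4 = 3.801 mg/dL
CrCl = (140 − 38) × 74 / (72 × 3.801) × 0.85 = 7548.0 / 273.67 × 0.85 ≈ 23.4 mL/min
CrCl ≈ 23 mL/min → bracket 10–39 mL/min.
20% of 2000 mg = 400 mg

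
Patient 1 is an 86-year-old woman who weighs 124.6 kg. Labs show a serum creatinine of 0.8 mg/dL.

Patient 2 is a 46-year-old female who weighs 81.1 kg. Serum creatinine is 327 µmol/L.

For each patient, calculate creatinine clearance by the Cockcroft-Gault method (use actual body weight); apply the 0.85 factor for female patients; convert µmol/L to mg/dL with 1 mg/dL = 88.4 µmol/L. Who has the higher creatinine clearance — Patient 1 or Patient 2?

Patient 1: CrCl = (140 − 86) × 124.6 / (72 × 0.8) × 0.85 = 6728.4 / 57.60 × 0.85 ≈ 99.3 mL/min
Patient 2: SCr = 327 / 88.4 = 3.699 mg/dL
Patient 2: CrCl = (140 − 46) × 81.1 / (72 × 3.699) × 0.85 = 7623.4 / 266.33 × 0.85 ≈ 24.3 mL/min
99.3 vs 24.3 mL/min → Patient 1 is higher.

Patient 1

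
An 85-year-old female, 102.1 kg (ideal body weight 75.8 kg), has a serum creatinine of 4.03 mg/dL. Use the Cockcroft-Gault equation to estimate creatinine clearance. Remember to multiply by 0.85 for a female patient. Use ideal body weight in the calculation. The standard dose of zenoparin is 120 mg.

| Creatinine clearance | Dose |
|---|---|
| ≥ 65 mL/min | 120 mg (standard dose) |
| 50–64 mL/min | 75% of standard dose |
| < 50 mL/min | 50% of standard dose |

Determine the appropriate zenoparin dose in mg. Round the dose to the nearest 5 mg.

60 mg

CrCl = (140 − 85) × 75.8 / (72 × 4.03) × 0.85 = 4169.0 / 290.16 × 0.85 ≈ 12.2 mL/min
CrCl ≈ 12 mL/min → bracket < 50 mL/min.
50% of 120 mg = 60 mg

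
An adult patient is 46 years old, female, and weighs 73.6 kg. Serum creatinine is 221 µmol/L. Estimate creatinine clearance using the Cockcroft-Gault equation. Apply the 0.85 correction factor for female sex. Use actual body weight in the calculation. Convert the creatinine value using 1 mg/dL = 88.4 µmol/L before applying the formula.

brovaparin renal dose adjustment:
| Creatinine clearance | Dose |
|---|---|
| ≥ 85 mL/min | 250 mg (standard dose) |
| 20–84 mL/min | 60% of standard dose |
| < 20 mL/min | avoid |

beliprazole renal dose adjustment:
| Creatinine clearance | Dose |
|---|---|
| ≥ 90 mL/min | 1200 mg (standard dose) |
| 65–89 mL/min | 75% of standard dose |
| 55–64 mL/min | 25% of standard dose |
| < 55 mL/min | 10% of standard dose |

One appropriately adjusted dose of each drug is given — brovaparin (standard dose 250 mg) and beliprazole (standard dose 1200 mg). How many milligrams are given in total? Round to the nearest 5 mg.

SCr = 221 / 88.4 = 2.5 mg/dL
CrCl = (140 − 46) × 73.6 / (72 × 2.5) × 0.85 = 6918.4 / 180.00 × 0.85 ≈ 32.7 mL/min
CrCl ≈ 33 mL/min.
brovaparin: 20–84 mL/min → 60% of 250 mg = 150 mg.
beliprazole: < 55 mL/min → 10% of 1200 mg = 120 mg.
Total = 150 + 120 = 270 mg.

270 mg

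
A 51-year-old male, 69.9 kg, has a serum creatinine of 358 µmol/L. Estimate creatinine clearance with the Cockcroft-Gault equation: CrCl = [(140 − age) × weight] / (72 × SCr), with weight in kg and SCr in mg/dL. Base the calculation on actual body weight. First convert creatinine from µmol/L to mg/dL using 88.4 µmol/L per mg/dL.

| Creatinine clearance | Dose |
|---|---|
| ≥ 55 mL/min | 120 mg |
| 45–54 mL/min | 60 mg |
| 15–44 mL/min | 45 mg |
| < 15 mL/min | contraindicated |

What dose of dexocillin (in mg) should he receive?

SCr = 358 / 88.4 = 4.05 mg/dL
CrCl = (140 − 51) × 69.9 / (72 × 4.05) = 6221.1 / 291.60 ≈ 21.3 mL/min
CrCl ≈ 21 mL/min → bracket 15–44 mL/min.
Dose for this bracket: 45 mg.

45 mg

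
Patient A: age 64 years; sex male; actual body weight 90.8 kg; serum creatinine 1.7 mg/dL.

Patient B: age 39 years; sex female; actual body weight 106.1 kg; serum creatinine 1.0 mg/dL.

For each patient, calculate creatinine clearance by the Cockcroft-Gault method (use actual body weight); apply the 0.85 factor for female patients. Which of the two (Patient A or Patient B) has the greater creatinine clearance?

Patient A: CrCl = (140 − 64) × 90.8 / (72 × 1.7) = 6900.8 / 122.40 ≈ 56.4 mL/min
Patient B: CrCl = (140 − 39) × 106.1 / (72 × 1) × 0.85 = 10716.1 / 72.00 × 0.85 ≈ 126.5 mL/min
56.4 vs 126.5 mL/min → Patient B is higher.

Patient B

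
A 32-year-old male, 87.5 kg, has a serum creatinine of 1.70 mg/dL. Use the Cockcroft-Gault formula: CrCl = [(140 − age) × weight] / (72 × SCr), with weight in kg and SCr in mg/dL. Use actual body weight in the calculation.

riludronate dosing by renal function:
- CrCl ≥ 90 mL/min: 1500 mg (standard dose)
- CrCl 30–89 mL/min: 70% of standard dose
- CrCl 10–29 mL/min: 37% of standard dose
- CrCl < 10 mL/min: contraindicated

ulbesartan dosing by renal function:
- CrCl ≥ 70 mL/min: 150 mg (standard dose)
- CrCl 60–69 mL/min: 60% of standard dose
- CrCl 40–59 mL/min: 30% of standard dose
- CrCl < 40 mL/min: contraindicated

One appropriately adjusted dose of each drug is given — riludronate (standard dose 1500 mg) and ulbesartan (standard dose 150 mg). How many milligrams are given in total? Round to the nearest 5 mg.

1200 mg

CrCl = (140 − 32) × 87.5 / (72 × 1.7) = 9450.0 / 122.40 ≈ 77.2 mL/min
CrCl ≈ 77 mL/min.
riludronate: 30–89 mL/min → 70% of 1500 mg = 1050 mg.
ulbesartan: ≥ 70 mL/min → 100% of 150 mg = 150 mg.
Total = 1050 + 150 = 1200 mg.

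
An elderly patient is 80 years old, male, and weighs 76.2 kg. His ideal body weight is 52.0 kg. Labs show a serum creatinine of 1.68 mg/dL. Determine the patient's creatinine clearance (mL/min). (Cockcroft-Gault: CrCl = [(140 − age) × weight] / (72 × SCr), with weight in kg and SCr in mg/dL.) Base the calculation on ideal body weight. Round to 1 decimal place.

25.8 mL/min

CrCl = (140 − 80) × 52 / (72 × 1.68) = 3120.0 / 120.96 ≈ 25.8 mL/min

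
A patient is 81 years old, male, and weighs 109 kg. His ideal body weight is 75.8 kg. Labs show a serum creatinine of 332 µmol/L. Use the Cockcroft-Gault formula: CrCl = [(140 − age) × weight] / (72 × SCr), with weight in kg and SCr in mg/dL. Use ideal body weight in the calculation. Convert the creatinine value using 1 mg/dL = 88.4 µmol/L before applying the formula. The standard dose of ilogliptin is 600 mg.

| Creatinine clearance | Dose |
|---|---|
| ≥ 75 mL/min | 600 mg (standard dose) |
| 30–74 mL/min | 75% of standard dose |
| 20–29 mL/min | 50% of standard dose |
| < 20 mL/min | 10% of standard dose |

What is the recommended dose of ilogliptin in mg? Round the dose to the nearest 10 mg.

60 mg

SCr = 332 / 88.4 = 3.756 mg/dL
CrCl = (140 − 81) × 75.8 / (72 × 3.756) = 4472.2 / 270.43 ≈ 16.5 mL/min
CrCl ≈ 17 mL/min → bracket < 20 mL/min.
10% of 600 mg = 60 mg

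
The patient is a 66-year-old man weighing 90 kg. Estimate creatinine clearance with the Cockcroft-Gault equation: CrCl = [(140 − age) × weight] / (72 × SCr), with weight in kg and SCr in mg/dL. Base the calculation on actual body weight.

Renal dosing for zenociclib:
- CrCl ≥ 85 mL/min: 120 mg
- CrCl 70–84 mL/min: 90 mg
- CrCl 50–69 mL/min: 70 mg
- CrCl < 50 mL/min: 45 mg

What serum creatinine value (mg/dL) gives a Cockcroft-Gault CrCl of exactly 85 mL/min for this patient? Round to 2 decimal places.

Standard dose requires CrCl ≥ 85 mL/min.
Set (140 − 66) × 90 / (72 × SCr) = 85
SCr = (140 − 66) × 90 / (72 × 85) = 1.088 mg/dL

1.09 mg/dL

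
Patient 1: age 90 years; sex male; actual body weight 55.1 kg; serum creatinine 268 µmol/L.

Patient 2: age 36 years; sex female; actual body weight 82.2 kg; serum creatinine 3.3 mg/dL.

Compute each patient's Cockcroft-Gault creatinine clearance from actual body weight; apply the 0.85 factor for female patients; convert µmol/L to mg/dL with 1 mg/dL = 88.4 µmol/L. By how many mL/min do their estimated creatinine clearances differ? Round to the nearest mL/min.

Patient 1: SCr = 268 / 88.4 = 3.032 mg/dL
Patient 1: CrCl = (140 − 90) × 55.1 / (72 × 3.032) = 2755.0 / 218.30 ≈ 12.6 mL/min
Patient 2: CrCl = (140 − 36) × 82.2 / (72 × 3.3) × 0.85 = 8548.8 / 237.60 × 0.85 ≈ 30.6 mL/min
|12.6 − 30.6| = 18.0 mL/min

18 mL/min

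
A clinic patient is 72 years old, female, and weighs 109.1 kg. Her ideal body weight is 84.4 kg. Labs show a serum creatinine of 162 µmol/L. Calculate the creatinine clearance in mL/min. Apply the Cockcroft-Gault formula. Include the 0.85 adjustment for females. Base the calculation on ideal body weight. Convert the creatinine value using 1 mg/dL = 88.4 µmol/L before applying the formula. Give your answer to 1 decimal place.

SCr = 162 / 88.4 = 1.833 mg/dL
CrCl = (140 − 72) × 84.4 / (72 × 1.833) × 0.85 = 5739.2 / 131.98 × 0.85 ≈ 37.0 mL/min

37.0 mL/min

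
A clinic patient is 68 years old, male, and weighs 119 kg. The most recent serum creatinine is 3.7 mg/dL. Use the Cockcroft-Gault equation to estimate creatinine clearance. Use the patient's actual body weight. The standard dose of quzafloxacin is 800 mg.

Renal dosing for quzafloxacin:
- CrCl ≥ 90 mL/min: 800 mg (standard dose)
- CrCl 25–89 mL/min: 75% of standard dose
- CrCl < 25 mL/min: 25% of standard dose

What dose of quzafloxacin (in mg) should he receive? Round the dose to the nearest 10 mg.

CrCl = (140 − 68) × 119 / (72 × 3.7) = 8568.0 / 266.40 ≈ 32.2 mL/min
CrCl ≈ 32 mL/min → bracket 25–89 mL/min.
75% of 800 mg = 600 mg

600 mg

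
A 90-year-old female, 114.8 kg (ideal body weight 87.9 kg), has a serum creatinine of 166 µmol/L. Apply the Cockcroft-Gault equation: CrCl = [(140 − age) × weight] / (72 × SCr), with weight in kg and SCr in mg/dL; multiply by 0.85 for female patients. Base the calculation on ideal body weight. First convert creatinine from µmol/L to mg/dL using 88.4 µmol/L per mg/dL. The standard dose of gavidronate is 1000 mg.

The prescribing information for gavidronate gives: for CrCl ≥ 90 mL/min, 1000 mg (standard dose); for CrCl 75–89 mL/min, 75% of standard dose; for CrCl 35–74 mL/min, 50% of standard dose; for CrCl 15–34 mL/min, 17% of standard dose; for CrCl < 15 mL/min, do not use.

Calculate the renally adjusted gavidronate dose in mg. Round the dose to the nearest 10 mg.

170 mg

SCr = 166 / 88.4 = 1.878 mg/dL
CrCl = (140 − 90) × 87.9 / (72 × 1.878) × 0.85 = 4395.0 / 135.22 × 0.85 ≈ 27.6 mL/min
CrCl ≈ 28 mL/min → bracket 15–34 mL/min.
17% of 1000 mg = 170 mg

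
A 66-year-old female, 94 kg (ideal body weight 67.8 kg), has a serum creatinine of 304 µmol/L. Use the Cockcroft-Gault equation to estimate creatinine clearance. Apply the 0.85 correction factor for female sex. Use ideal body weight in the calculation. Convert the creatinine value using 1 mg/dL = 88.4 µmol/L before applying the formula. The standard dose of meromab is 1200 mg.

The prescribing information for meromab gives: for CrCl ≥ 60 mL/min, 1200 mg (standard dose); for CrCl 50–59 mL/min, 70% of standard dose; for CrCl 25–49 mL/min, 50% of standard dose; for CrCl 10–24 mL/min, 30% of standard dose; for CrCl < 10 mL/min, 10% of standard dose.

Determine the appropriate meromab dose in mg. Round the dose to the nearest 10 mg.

360 mg

SCr = 304 / 88.4 = 3.439 mg/dL
CrCl = (140 − 66) × 67.8 / (72 × 3.439) × 0.85 = 5017.2 / 247.61 × 0.85 ≈ 17.2 mL/min
CrCl ≈ 17 mL/min → bracket 10–24 mL/min.
30% of 1200 mg = 360 mg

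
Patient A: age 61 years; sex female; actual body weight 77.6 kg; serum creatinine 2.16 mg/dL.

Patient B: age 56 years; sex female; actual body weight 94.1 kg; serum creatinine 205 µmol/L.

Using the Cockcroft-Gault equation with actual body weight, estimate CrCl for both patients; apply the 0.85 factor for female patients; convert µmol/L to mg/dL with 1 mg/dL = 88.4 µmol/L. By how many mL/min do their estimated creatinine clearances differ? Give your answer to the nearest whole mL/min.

7 mL/min

Patient A: CrCl = (140 − 61) × 77.6 / (72 × 2.16) × 0.85 = 6130.4 / 155.52 × 0.85 ≈ 33.5 mL/min
Patient B: SCr = 205 / 88.4 = 2.319 mg/dL
Patient B: CrCl = (140 − 56) × 94.1 / (72 × 2.319) × 0.85 = 7904.4 / 166.97 × 0.85 ≈ 40.2 mL/min
|33.5 − 40.2| = 6.7 mL/min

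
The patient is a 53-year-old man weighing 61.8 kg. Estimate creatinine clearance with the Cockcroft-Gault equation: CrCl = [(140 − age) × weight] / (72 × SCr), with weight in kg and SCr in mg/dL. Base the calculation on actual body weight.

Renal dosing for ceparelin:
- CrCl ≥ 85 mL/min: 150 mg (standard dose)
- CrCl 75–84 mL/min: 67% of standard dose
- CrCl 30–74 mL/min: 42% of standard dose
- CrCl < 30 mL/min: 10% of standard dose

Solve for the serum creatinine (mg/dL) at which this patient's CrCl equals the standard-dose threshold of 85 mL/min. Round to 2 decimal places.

0.88 mg/dL

Standard dose requires CrCl ≥ 85 mL/min.
Set (140 − 53) × 61.8 / (72 × SCr) = 85
SCr = (140 − 53) × 61.8 / (72 × 85) = 0.879 mg/dL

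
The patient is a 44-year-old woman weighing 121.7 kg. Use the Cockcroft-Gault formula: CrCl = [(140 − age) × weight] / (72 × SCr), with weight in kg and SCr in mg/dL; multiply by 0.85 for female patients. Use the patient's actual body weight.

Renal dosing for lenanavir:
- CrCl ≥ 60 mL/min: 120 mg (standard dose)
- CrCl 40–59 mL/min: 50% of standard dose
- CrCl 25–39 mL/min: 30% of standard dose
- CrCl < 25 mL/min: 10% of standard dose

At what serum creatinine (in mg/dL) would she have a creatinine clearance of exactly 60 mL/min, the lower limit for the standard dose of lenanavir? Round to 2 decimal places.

2.30 mg/dL

Standard dose requires CrCl ≥ 60 mL/min.
Set (140 − 44) × 121.7 × 0.85 / (72 × SCr) = 60
SCr = (140 − 44) × 121.7 × 0.85 / (72 × 60) = 2.299 mg/dL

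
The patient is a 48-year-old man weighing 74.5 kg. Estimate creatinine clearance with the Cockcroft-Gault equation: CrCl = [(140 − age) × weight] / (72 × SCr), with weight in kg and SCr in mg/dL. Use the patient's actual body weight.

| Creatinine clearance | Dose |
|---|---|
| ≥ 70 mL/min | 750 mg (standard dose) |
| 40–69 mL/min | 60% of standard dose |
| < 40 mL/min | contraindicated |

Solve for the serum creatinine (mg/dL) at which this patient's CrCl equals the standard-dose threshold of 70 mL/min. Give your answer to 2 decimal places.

Standard dose requires CrCl ≥ 70 mL/min.
Set (140 − 48) × 74.5 / (72 × SCr) = 70
SCr = (140 − 48) × 74.5 / (72 × 70) = 1.360 mg/dL

1.36 mg/dL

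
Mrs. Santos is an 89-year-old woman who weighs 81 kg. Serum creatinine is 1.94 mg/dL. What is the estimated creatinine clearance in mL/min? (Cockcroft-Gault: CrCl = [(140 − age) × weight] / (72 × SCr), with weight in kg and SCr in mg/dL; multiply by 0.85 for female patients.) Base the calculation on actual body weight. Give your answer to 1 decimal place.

25.1 mL/min

CrCl = (140 − 89) × 81 / (72 × 1.94) × 0.85 = 4131.0 / 139.68 × 0.85 ≈ 25.1 mL/min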